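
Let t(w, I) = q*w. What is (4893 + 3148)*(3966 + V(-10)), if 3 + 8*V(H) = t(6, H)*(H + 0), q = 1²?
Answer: 254618265/8 ≈ 3.1827e+7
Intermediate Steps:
q = 1
t(w, I) = w (t(w, I) = 1*w = w)
V(H) = -3/8 + 3*H/4 (V(H) = -3/8 + (6*(H + 0))/8 = -3/8 + (6*H)/8 = -3/8 + 3*H/4)
(4893 + 3148)*(3966 + V(-10)) = (4893 + 3148)*(3966 + (-3/8 + (¾)*(-10))) = 8041*(3966 + (-3/8 - 15/2)) = 8041*(3966 - 63/8) = 8041*(31665/8) = 254618265/8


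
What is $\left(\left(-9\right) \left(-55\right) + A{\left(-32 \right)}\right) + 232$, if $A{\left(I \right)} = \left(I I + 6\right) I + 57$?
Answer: $-32176$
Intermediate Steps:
$A{\left(I \right)} = 57 + I \left(6 + I^{2}\right)$ ($A{\left(I \right)} = \left(I^{2} + 6\right) I + 57 = \left(6 + I^{2}\right) I + 57 = I \left(6 + I^{2}\right) + 57 = 57 + I \left(6 + I^{2}\right)$)
$\left(\left(-9\right) \left(-55\right) + A{\left(-32 \right)}\right) + 232 = \left(\left(-9\right) \left(-55\right) + \left(57 + \left(-32\right)^{3} + 6 \left(-32\right)\right)\right) + 232 = \left(495 - 32903\right) + 232 = -32408 + 232 = -32176$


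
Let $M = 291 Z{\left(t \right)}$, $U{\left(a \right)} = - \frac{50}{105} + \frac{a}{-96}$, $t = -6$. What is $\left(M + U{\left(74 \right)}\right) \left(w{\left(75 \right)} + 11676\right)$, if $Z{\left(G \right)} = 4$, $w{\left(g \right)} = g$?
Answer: $\frac{1530313145}{112} \approx 1.3664 \cdot 10^{7}$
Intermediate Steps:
$U{\left(a \right)} = - \frac{10}{21} - \frac{a}{96}$ ($U{\left(a \right)} = \left(-50\right) \frac{1}{105} + a \left(- \frac{1}{96}\right) = - \frac{10}{21} - \frac{a}{96}$)
$M = 1164$ ($M = 291 \cdot 4 = 1164$)
$\left(M + U{\left(74 \right)}\right) \left(w{\left(75 \right)} + 11676\right) = \left(1164 - \frac{419}{336}\right) \left(75 + 11676\right) = \left(1164 - \frac{419}{336}\right) 11751 = \frac{390685}{336} \cdot 11751 = \frac{1530313145}{112}$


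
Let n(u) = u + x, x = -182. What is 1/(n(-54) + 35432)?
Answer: 1/35196 ≈ 2.8412e-5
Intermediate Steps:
n(u) = -182 + u (n(u) = u - 182 = -182 + u)
1/(n(-54) + 35432) = 1/((-182 - 54) + 35432) = 1/(-236 + 35432) = 1/35196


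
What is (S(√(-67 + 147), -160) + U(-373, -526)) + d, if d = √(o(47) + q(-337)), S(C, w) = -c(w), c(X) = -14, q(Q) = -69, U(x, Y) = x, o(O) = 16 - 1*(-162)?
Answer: -359 + √109 ≈ -348.56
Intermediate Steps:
o(O) = 178 (o(O) = 16 + 162 = 178)
S(C, w) = 14 (S(C, w) = -1*(-14) = 14)
d = √109 (d = √(178 - 69) = √109 ≈ 10.440)
(S(√(-67 + 147), -160) + U(-373, -526)) + d = (14 - 373) + √109 = -359 + √109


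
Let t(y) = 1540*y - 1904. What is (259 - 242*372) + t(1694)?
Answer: 2517091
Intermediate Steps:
t(y) = -1904 + 1540*y
(259 - 242*372) + t(1694) = (259 - 242*372) + (-1904 + 1540*1694) = (259 - 90024) + (-1904 + 2608760) = -89765 + 2606856 = 2517091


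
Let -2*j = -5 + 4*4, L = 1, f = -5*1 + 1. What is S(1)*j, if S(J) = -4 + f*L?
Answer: 44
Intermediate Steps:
f = -4 (f = -5 + 1 = -4)
S(J) = -8 (S(J) = -4 - 4*1 = -4 - 4 = -8)
j = -11/2 (j = -(-5 + 4*4)/2 = -(-5 + 16)/2 = -½*11 = -11/2 ≈ -5.5000)
S(1)*j = -8*(-11/2) = 44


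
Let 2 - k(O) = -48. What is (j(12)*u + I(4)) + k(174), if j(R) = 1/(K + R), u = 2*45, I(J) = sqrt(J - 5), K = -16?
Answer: 55/2 + I ≈ 27.5 + 1.0*I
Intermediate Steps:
I(J) = sqrt(-5 + J)
u = 90
j(R) = 1/(-16 + R)
k(O) = 50 (k(O) = 2 - 1*(-48) = 2 + 48 = 50)
(j(12)*u + I(4)) + k(174) = (90/(-16 + 12) + sqrt(-5 + 4)) + 50 = (90/(-4) + sqrt(-1)) + 50 = (-1/4*90 + I) + 50 = (-45/2 + I) + 50 = 55/2 + I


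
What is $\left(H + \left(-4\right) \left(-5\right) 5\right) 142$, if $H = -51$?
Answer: $6958$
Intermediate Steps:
$\left(H + \left(-4\right) \left(-5\right) 5\right) 142 = \left(-51 + \left(-4\right) \left(-5\right) 5\right) 142 = \left(-51 + 20 \cdot 5\right) 142 = \left(-51 + 100\right) 142 = 49 \cdot 142 = 6958$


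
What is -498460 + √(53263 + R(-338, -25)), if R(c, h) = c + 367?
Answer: -498460 + 2*√13323 ≈ -4.9823e+5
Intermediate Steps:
R(c, h) = 367 + c
-498460 + √(53263 + R(-338, -25)) = -498460 + √(53263 + (367 - 338)) = -498460 + √(53263 + 29) = -498460 + √53292 = -498460 + 2*√13323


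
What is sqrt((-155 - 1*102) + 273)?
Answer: 4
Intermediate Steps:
sqrt((-155 - 1*102) + 273) = sqrt((-155 - 102) + 273) = sqrt(-257 + 273) = sqrt(16) = 4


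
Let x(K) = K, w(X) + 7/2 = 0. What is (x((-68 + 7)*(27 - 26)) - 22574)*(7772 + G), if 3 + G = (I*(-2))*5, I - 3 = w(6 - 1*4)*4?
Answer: -178341165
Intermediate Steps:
w(X) = -7/2 (w(X) = -7/2 + 0 = -7/2)
I = -11 (I = 3 - 7/2*4 = 3 - 14 = -11)
G = 107 (G = -3 - 11*(-2)*5 = -3 + 22*5 = -3 + 110 = 107)
(x((-68 + 7)*(27 - 26)) - 22574)*(7772 + G) = ((-68 + 7)*(27 - 26) - 22574)*(7772 + 107) = (-61*1 - 22574)*7879 = (-61 - 22574)*7879 = -22635*7879 = -178341165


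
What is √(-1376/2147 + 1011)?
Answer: √4657360427/2147 ≈ 31.786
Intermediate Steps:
√(-1376/2147 + 1011) = √(2169241/2147) = √4657360427/2147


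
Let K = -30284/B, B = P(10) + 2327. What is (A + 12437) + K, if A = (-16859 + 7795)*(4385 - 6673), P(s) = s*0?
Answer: 48287241879/2327 ≈ 2.0751e+7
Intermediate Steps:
P(s) = 0
A = 20738432 (A = -9064*(-2288) = 20738432)
B = 2327 (B = 0 + 2327 = 2327)
K = -30284/2327 ≈ -13.014
(A + 12437) + K = (20738432 + 12437) - 30284/2327 = 20750869 - 30284/2327 = 48287241879/2327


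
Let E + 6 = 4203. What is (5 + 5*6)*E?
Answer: 146895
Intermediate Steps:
E = 4197 (E = -6 + 4203 = 4197)
(5 + 5*6)*E = (5 + 5*6)*4197 = (5 + 30)*4197 = 35*4197 = 146895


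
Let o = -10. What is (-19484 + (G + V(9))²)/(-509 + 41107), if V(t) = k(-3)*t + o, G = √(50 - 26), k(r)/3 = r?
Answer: -11179/40598 - 182*√6/20299 ≈ -0.29732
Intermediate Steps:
k(r) = 3*r
G = 2*√6 (G = √24 = 2*√6 ≈ 4.8990)
V(t) = -10 - 9*t (V(t) = (3*(-3))*t - 10 = -9*t - 10 = -10 - 9*t)
(-19484 + (G + V(9))²)/(-509 + 41107) = (-19484 + (2*√6 + (-10 - 9*9))²)/(-509 + 41107) = (-19484 + (2*√6 + (-10 - 81))²)/40598 = (-19484 + (2*√6 - 91)²)*(1/40598) = (-19484 + (-91 + 2*√6)²)*(1/40598) = -9742/20299 + (-91 + 2*√6)²/40598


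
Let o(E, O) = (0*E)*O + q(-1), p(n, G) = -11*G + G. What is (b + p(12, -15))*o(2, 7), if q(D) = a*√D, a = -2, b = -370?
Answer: 440*I ≈ 440.0*I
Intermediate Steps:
p(n, G) = -10*G
q(D) = -2*√D
o(E, O) = -2*I (o(E, O) = (0*E)*O - 2*I = 0*O - 2*I = 0 - 2*I = -2*I)
(b + p(12, -15))*o(2, 7) = (-370 - 10*(-15))*(-2*I) = (-370 + 150)*(-2*I) = -(-440)*I = 440*I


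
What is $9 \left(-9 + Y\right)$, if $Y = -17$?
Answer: $-234$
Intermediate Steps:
$9 \left(-9 + Y\right) = 9 \left(-9 - 17\right) = 9 \left(-26\right) = -234$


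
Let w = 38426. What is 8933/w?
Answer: 8933/38426 ≈ 0.23247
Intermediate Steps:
8933/w = 8933/38426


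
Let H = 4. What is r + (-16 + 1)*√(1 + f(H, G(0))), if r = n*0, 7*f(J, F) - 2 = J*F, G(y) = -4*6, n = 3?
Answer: -15*I*√609/7 ≈ -52.881*I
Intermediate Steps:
G(y) = -24
f(J, F) = 2/7 + F*J/7 (f(J, F) = 2/7 + (J*F)/7 = 2/7 + (F*J)/7 = 2/7 + F*J/7)
r = 0 (r = 3*0 = 0)
r + (-16 + 1)*√(1 + f(H, G(0))) = 0 + (-16 + 1)*√(1 + (2/7 + (⅐)*(-24)*4)) = 0 - 15*√(1 + (2/7 - 96/7)) = 0 - 15*√(1 - 94/7) = 0 - 15*I*√609/7 = -15*I*√609/7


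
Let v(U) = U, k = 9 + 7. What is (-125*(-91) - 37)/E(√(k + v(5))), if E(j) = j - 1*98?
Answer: -158732/1369 - 11338*√21/9583 ≈ -121.37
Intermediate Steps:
k = 16
E(j) = -98 + j (E(j) = j - 98 = -98 + j)
(-125*(-91) - 37)/E(√(k + v(5))) = (-125*(-91) - 37)/(-98 + √(16 + 5)) = (11375 - 37)/(-98 + √21) = 11338/(-98 + √21)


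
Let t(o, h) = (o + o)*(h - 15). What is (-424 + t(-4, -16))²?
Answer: 30976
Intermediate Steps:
t(o, h) = 2*o*(-15 + h) (t(o, h) = (2*o)*(-15 + h) = 2*o*(-15 + h))
(-424 + t(-4, -16))² = (-424 + 2*(-4)*(-15 - 16))² = (-424 + 2*(-4)*(-31))² = (-424 + 248)² = (-176)² = 30976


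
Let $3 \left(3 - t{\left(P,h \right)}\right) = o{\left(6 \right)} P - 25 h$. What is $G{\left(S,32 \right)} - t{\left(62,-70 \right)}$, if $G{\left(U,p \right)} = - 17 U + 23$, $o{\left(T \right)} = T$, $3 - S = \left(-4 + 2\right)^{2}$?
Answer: $\frac{2233}{3} \approx 744.33$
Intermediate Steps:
$S = -1$ ($S = 3 - \left(-4 + 2\right)^{2} = 3 - \left(-2\right)^{2} = 3 - 4 = -1$)
$G{\left(U,p \right)} = 23 - 17 U$
$t{\left(P,h \right)} = 3 - 2 P + \frac{25 h}{3}$ ($t{\left(P,h \right)} = 3 - \frac{6 P - 25 h}{3} = 3 - \frac{- 25 h + 6 P}{3} = 3 - \left(2 P - \frac{25 h}{3}\right) = 3 - 2 P + \frac{25 h}{3}$)
$G{\left(S,32 \right)} - t{\left(62,-70 \right)} = \left(23 - -17\right) - \left(3 - 124 + \frac{25}{3} \left(-70\right)\right) = \left(23 + 17\right) - \left(3 - 124 - \frac{1750}{3}\right) = 40 - - \frac{2113}{3} = 40 + \frac{2113}{3} = \frac{2233}{3}$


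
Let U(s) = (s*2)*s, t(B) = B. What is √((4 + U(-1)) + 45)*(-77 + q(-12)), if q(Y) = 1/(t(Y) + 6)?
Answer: -463*√51/6 ≈ -551.08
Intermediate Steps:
U(s) = 2*s² (U(s) = (2*s)*s = 2*s²)
q(Y) = 1/(6 + Y) (q(Y) = 1/(Y + 6) = 1/(6 + Y))
√((4 + U(-1)) + 45)*(-77 + q(-12)) = √((4 + 2*(-1)²) + 45)*(-77 + 1/(6 - 12)) = √((4 + 2*1) + 45)*(-77 + 1/(-6)) = √((4 + 2) + 45)*(-77 - ⅙) = √(6 + 45)*(-463/6) = √51*(-463/6) = -463*√51/6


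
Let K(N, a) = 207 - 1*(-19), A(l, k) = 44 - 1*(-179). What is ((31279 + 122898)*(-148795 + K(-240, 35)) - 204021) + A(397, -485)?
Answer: -22906126511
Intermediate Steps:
A(l, k) = 223 (A(l, k) = 44 + 179 = 223)
K(N, a) = 226 (K(N, a) = 207 + 19 = 226)
((31279 + 122898)*(-148795 + K(-240, 35)) - 204021) + A(397, -485) = ((31279 + 122898)*(-148795 + 226) - 204021) + 223 = (154177*(-148569) - 204021) + 223 = (-22905922713 - 204021) + 223 = -22906126734 + 223 = -22906126511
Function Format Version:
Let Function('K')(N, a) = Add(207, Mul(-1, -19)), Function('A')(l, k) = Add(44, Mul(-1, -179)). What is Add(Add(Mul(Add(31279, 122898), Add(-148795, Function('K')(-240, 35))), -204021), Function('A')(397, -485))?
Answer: -22906126511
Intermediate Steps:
Function('A')(l, k) = 223 (Function('A')(l, k) = Add(44, 179) = 223)
Function('K')(N, a) = 226 (Function('K')(N, a) = Add(207, 19) = 226)
Add(Add(Mul(Add(31279, 122898), Add(-148795, Function('K')(-240, 35))), -204021), Function('A')(397, -485)) = Add(Add(Mul(Add(31279, 122898), Add(-148795, 226)), -204021), 223) = Add(Add(Mul(154177, -148569), -204021), 223) = Add(Add(-22905922713, -204021), 223) = Add(-22906126734, 223) = -22906126511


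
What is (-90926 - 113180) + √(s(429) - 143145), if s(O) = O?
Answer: -204106 + 2*I*√35679 ≈ -2.0411e+5 + 377.78*I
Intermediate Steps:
(-90926 - 113180) + √(s(429) - 143145) = (-90926 - 113180) + √(429 - 143145) = -204106 + √(-142716) = -204106 + 2*I*√35679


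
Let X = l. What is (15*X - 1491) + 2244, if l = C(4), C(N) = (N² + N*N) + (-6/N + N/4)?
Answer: 2451/2 ≈ 1225.5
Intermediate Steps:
C(N) = -6/N + 2*N² + N/4 (C(N) = (N² + N²) + (-6/N + N*(¼)) = 2*N² + (-6/N + N/4) = -6/N + 2*N² + N/4)
l = 63/2 (l = -6/4 + 2*4² + (¼)*4 = -6*¼ + 2*16 + 1 = -3/2 + 32 + 1 = 63/2 ≈ 31.500)
X = 63/2 ≈ 31.500
(15*X - 1491) + 2244 = (15*(63/2) - 1491) + 2244 = (945/2 - 1491) + 2244 = -2037/2 + 2244 = 2451/2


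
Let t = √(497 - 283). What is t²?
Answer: 214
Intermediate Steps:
t = √214 ≈ 14.629
t² = (√214)² = 214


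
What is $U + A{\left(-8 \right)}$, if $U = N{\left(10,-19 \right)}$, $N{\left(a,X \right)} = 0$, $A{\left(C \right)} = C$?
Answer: $-8$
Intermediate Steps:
$U = 0$
$U + A{\left(-8 \right)} = 0 - 8 = -8$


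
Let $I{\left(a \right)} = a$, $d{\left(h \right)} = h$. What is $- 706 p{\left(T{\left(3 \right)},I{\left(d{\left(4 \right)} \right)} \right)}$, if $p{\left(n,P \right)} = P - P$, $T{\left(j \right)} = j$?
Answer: $0$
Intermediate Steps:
$p{\left(n,P \right)} = 0$
$- 706 p{\left(T{\left(3 \right)},I{\left(d{\left(4 \right)} \right)} \right)} = \left(-706\right) 0 = 0$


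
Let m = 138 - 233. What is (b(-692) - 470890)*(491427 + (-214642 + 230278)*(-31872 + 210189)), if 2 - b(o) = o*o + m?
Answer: -2648266728028623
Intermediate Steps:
m = -95
b(o) = 97 - o² (b(o) = 2 - (o*o - 95) = 2 - (o² - 95) = 2 - (-95 + o²) = 2 + (95 - o²) = 97 - o²)
(b(-692) - 470890)*(491427 + (-214642 + 230278)*(-31872 + 210189)) = ((97 - 1*(-692)²) - 470890)*(491427 + (-214642 + 230278)*(-31872 + 210189)) = ((97 - 1*478864) - 470890)*(491427 + 15636*178317) = ((97 - 478864) - 470890)*(491427 + 2788164612) = (-478767 - 470890)*2788656039 = -949657*2788656039 = -2648266728028623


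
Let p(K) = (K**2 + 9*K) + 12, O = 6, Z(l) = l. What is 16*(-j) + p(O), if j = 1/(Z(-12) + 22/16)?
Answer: 8798/85 ≈ 103.51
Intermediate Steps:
p(K) = 12 + K**2 + 9*K
j = -8/85 (j = 1/(-12 + 22/16) = 1/(-12 + 22*(1/16)) = 1/(-12 + 11/8) = 1/(-85/8) = -8/85 ≈ -0.094118)
16*(-j) + p(O) = 16*(-1*(-8/85)) + (12 + 6**2 + 9*6) = 16*(8/85) + (12 + 36 + 54) = 128/85 + 102 = 8798/85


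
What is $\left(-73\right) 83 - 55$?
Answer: $-6114$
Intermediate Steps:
$\left(-73\right) 83 - 55 = -6059 - 55 = -6114$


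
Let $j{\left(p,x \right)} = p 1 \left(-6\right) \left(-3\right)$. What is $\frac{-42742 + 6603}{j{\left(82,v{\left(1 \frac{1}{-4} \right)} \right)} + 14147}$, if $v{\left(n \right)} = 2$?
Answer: $- \frac{36139}{15623} \approx -2.3132$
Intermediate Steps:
$j{\left(p,x \right)} = 18 p$ ($j{\left(p,x \right)} = p \left(-6\right) \left(-3\right) = - 6 p \left(-3\right) = 18 p$)
$\frac{-42742 + 6603}{j{\left(82,v{\left(1 \frac{1}{-4} \right)} \right)} + 14147} = \frac{-42742 + 6603}{18 \cdot 82 + 14147} = - \frac{36139}{1476 + 14147} = - \frac{36139}{15623}$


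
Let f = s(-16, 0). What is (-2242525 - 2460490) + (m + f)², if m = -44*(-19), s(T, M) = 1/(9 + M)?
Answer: -324318590/81 ≈ -4.0039e+6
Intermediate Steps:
m = 836
f = ⅑ (f = 1/(9 + 0) = 1/9 = ⅑ ≈ 0.11111)
(-2242525 - 2460490) + (m + f)² = (-2242525 - 2460490) + (836 + ⅑)² = -4703015 + (7525/9)² = -4703015 + 56625625/81 = -324318590/81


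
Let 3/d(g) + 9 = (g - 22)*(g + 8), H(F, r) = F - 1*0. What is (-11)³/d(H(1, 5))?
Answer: 87846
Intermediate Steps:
H(F, r) = F (H(F, r) = F + 0 = F)
d(g) = 3/(-9 + (-22 + g)*(8 + g)) (d(g) = 3/(-9 + (g - 22)*(g + 8)) = 3/(-9 + (-22 + g)*(8 + g)))
(-11)³/d(H(1, 5)) = (-11)³/((3/(-185 + 1² - 14*1))) = -1331/(3/(-185 + 1 - 14)) = -1331/(3/(-198)) = -1331/(3*(-1/198)) = -1331/(-1/66) = -1331*(-66) = 87846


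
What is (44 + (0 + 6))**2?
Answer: 2500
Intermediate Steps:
(44 + (0 + 6))**2 = (44 + 6)**2 = 50**2 = 2500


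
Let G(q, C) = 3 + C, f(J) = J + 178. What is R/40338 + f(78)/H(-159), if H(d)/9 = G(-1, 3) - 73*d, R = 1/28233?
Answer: 10798109983/4408537720734 ≈ 0.0024494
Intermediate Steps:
R = 1/28233 ≈ 3.5420e-5
f(J) = 178 + J
H(d) = 54 - 657*d (H(d) = 9*((3 + 3) - 73*d) = 9*(6 - 73*d) = 54 - 657*d)
R/40338 + f(78)/H(-159) = (1/28233)/40338 + (178 + 78)/(54 - 657*(-159)) = (1/28233)*(1/40338) + 256/(54 + 104463) = 1/1138862754 + 256/104517 = 10798109983/4408537720734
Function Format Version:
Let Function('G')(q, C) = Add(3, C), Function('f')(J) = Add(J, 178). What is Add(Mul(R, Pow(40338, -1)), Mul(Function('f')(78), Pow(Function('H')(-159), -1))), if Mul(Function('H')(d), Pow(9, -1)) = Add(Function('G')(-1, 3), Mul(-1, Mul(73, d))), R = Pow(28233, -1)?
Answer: Rational(10798109983, 4408537720734) ≈ 0.0024494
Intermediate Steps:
R = Rational(1, 28233) ≈ 3.5420e-5
Function('f')(J) = Add(178, J)
Function('H')(d) = Add(54, Mul(-657, d)) (Function('H')(d) = Mul(9, Add(Add(3, 3), Mul(-1, Mul(73, d)))) = Mul(9, Add(6, Mul(-73, d))) = Add(54, Mul(-657, d)))
Add(Mul(R, Pow(40338, -1)), Mul(Function('f')(78), Pow(Function('H')(-159), -1))) = Add(Mul(Rational(1, 28233), Pow(40338, -1)), Mul(Add(178, 78), Pow(Add(54, Mul(-657, -159)), -1))) = Add(Mul(Rational(1, 28233), Rational(1, 40338)), Mul(256, Pow(Add(54, 104463), -1))) = Add(Rational(1, 1138862754), Mul(256, Pow(104517, -1))) = Add(Rational(1, 1138862754), Mul(256, Rational(1, 104517))) = Add(Rational(1, 1138862754), Rational(256, 104517)) = Rational(10798109983, 4408537720734)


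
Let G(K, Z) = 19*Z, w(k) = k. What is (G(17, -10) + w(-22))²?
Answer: 44944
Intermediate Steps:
(G(17, -10) + w(-22))² = (19*(-10) - 22)² = (-190 - 22)² = (-212)² = 44944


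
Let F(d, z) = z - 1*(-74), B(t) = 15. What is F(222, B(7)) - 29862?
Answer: -29773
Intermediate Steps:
F(d, z) = 74 + z (F(d, z) = z + 74 = 74 + z)
F(222, B(7)) - 29862 = (74 + 15) - 29862 = 89 - 29862 = -29773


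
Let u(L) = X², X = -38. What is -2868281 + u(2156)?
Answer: -2866837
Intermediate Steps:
u(L) = 1444 (u(L) = (-38)² = 1444)
-2868281 + u(2156) = -2868281 + 1444 = -2866837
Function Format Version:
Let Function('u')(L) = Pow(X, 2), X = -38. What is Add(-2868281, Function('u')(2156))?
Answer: -2866837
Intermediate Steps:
Function('u')(L) = 1444 (Function('u')(L) = Pow(-38, 2) = 1444)
Add(-2868281, Function('u')(2156)) = Add(-2868281, 1444) = -2866837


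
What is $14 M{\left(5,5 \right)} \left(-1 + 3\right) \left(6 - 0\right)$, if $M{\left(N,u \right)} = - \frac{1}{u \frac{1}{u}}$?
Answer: $-168$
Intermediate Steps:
$M{\left(N,u \right)} = -1$ ($M{\left(N,u \right)} = - 1^{-1} = \left(-1\right) 1 = -1$)
$14 M{\left(5,5 \right)} \left(-1 + 3\right) \left(6 - 0\right) = 14 \left(-1\right) \left(-1 + 3\right) \left(6 - 0\right) = - 14 \cdot 2 \left(6 + 0\right) = - 14 \cdot 2 \cdot 6 = \left(-14\right) 12 = -168$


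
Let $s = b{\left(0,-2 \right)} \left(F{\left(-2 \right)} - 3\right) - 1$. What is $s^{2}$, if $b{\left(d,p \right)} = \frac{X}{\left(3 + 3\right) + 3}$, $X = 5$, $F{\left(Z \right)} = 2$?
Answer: $\frac{196}{81} \approx 2.4198$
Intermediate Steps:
$b{\left(d,p \right)} = \frac{5}{9}$ ($b{\left(d,p \right)} = \frac{5}{\left(3 + 3\right) + 3} = \frac{5}{6 + 3} = \frac{5}{9}$)
$s = - \frac{14}{9}$ ($s = \frac{5 \left(2 - 3\right)}{9} - 1 = \frac{5}{9} \left(-1\right) - 1 = - \frac{5}{9} - 1 = - \frac{14}{9} \approx -1.5556$)
$s^{2} = \left(- \frac{14}{9}\right)^{2} = \frac{196}{81}$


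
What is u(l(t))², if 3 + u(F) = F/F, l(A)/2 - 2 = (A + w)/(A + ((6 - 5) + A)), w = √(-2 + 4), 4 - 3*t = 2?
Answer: 4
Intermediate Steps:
t = ⅔ (t = 4/3 - ⅓*2 = 4/3 - ⅔ = ⅔ ≈ 0.66667)
w = √2 ≈ 1.4142
l(A) = 4 + 2*(A + √2)/(1 + 2*A) (l(A) = 4 + 2*((A + √2)/(A + ((6 - 5) + A))) = 4 + 2*((A + √2)/(A + (1 + A))) = 4 + 2*((A + √2)/(1 + 2*A)) = 4 + 2*(A + √2)/(1 + 2*A))
u(F) = -2 (u(F) = -3 + F/F = -3 + 1 = -2)
u(l(t))² = (-2)² = 4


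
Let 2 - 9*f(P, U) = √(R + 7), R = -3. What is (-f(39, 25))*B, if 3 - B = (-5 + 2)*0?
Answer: 0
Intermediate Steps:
f(P, U) = 0 (f(P, U) = 2/9 - √(-3 + 7)/9 = 2/9 - √4/9 = 2/9 - ⅑*2 = 2/9 - 2/9 = 0)
B = 3 (B = 3 - (-5 + 2)*0 = 3 - (-3)*0 = 3 - 1*0 = 3 + 0 = 3)
(-f(39, 25))*B = -1*0*3 = 0*3 = 0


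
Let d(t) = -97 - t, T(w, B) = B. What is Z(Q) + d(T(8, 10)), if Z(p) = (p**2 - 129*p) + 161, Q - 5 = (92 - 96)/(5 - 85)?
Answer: -228779/400 ≈ -571.95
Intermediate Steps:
Q = 101/20 (Q = 5 + (92 - 96)/(5 - 85) = 5 - 4/(-80) = 5 - 4*(-1/80) = 5 + 1/20 = 101/20 ≈ 5.0500)
Z(p) = 161 + p**2 - 129*p
Z(Q) + d(T(8, 10)) = (161 + (101/20)**2 - 129*101/20) + (-97 - 1*10) = (161 + 10201/400 - 13029/20) + (-97 - 10) = -185979/400 - 107 = -228779/400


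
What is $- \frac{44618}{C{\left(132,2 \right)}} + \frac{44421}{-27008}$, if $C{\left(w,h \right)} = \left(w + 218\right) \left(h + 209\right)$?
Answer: $- \frac{1518461}{675200} \approx -2.2489$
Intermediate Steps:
$C{\left(w,h \right)} = \left(209 + h\right) \left(218 + w\right)$ ($C{\left(w,h \right)} = \left(218 + w\right) \left(209 + h\right) = \left(209 + h\right) \left(218 + w\right)$)
$- \frac{44618}{C{\left(132,2 \right)}} + \frac{44421}{-27008} = - \frac{44618}{45562 + 209 \cdot 132 + 218 \cdot 2 + 2 \cdot 132} + \frac{44421}{-27008} = - \frac{44618}{45562 + 27588 + 436 + 264} + 44421 \left(- \frac{1}{27008}\right) = - \frac{44618}{73850} - \frac{44421}{27008} = \left(-44618\right) \frac{1}{73850} - \frac{44421}{27008} = - \frac{3187}{5275} - \frac{44421}{27008} = - \frac{1518461}{675200}$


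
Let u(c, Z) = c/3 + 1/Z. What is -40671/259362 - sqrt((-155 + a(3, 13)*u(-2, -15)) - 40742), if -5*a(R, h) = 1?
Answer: -4519/28818 - 8*I*sqrt(143778)/15 ≈ -0.15681 - 202.23*I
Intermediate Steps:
u(c, Z) = 1/Z + c/3 (u(c, Z) = c*(1/3) + 1/Z = c/3 + 1/Z = 1/Z + c/3)
a(R, h) = -1/5 (a(R, h) = -1/5*1 = -1/5)
-40671/259362 - sqrt((-155 + a(3, 13)*u(-2, -15)) - 40742) = -40671/259362 - sqrt((-155 - (1/(-15) + (1/3)*(-2))/5) - 40742) = -40671*1/259362 - sqrt((-155 - (-1/15 - 2/3)/5) - 40742) = -4519/28818 - sqrt((-155 - 1/5*(-11/15)) - 40742) = -4519/28818 - sqrt((-155 + 11/75) - 40742) = -4519/28818 - sqrt(-11614/75 - 40742) = -4519/28818 - sqrt(-3067264/75) = -4519/28818 - 8*I*sqrt(143778)/15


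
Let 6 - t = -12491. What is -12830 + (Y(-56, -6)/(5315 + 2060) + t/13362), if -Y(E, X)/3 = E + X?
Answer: -1264234491793/98544750 ≈ -12829.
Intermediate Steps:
t = 12497 (t = 6 - 1*(-12491) = 6 + 12491 = 12497)
Y(E, X) = -3*E - 3*X (Y(E, X) = -3*(E + X) = -3*E - 3*X)
-12830 + (Y(-56, -6)/(5315 + 2060) + t/13362) = -12830 + ((-3*(-56) - 3*(-6))/(5315 + 2060) + 12497/13362) = -12830 + ((168 + 18)/7375 + 12497*(1/13362)) = -12830 + (186*(1/7375) + 12497/13362) = -12830 + (186/7375 + 12497/13362) = -12830 + 94650707/98544750 = -1264234491793/98544750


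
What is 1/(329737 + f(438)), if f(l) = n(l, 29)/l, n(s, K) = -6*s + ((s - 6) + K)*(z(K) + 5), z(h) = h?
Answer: 219/72218926 ≈ 3.0324e-6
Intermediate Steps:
n(s, K) = -6*s + (5 + K)*(-6 + K + s) (n(s, K) = -6*s + ((s - 6) + K)*(K + 5) = -6*s + ((-6 + s) + K)*(5 + K) = -6*s + (-6 + K + s)*(5 + K) = -6*s + (5 + K)*(-6 + K + s))
f(l) = (782 + 28*l)/l (f(l) = (-30 + 29² - 1*29 - l + 29*l)/l = (-30 + 841 - 29 - l + 29*l)/l = (782 + 28*l)/l)
1/(329737 + f(438)) = 1/(329737 + (28 + 782/438)) = 1/(329737 + (28 + 782*(1/438))) = 1/(329737 + (28 + 391/219)) = 1/(329737 + 6523/219) = 1/(72218926/219) = 219/72218926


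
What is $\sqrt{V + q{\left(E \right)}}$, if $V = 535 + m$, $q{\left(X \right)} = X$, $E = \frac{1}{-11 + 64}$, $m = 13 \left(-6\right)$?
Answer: $\frac{\sqrt{1283766}}{53} \approx 21.378$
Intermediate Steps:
$m = -78$
$E = \frac{1}{53} \approx 0.018868$
$V = 457$ ($V = 535 - 78 = 457$)
$\sqrt{V + q{\left(E \right)}} = \sqrt{457 + \frac{1}{53}} = \sqrt{\frac{24222}{53}} = \frac{\sqrt{1283766}}{53}$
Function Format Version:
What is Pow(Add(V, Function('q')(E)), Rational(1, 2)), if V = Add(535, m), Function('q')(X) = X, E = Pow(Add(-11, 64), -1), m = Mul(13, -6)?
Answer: Mul(Rational(1, 53), Pow(1283766, Rational(1, 2))) ≈ 21.378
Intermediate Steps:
m = -78
E = Rational(1, 53) (E = Pow(53, -1) = Rational(1, 53) ≈ 0.018868)
V = 457 (V = Add(535, -78) = 457)
Pow(Add(V, Function('q')(E)), Rational(1, 2)) = Pow(Add(457, Rational(1, 53)), Rational(1, 2)) = Pow(Rational(24222, 53), Rational(1, 2)) = Mul(Rational(1, 53), Pow(1283766, Rational(1, 2)))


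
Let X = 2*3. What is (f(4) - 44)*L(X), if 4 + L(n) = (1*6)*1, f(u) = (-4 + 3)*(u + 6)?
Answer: -108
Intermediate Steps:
f(u) = -6 - u (f(u) = -(6 + u) = -6 - u)
X = 6
L(n) = 2 (L(n) = -4 + (1*6)*1 = -4 + 6*1 = -4 + 6 = 2)
(f(4) - 44)*L(X) = ((-6 - 1*4) - 44)*2 = ((-6 - 4) - 44)*2 = (-10 - 44)*2 = -54*2 = -108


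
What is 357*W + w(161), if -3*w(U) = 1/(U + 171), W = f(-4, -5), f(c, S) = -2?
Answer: -711145/996 ≈ -714.00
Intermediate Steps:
W = -2
w(U) = -1/(3*(171 + U)) (w(U) = -1/(3*(U + 171)) = -1/(3*(171 + U)))
357*W + w(161) = 357*(-2) - 1/(513 + 3*161) = -714 - 1/(513 + 483) = -714 - 1/996 = -711145/996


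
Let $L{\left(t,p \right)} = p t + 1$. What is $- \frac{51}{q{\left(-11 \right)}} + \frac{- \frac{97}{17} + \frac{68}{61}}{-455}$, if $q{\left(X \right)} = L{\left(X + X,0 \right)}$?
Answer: $- \frac{24058824}{471835} \approx -50.99$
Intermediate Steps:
$L{\left(t,p \right)} = 1 + p t$
$q{\left(X \right)} = 1$ ($q{\left(X \right)} = 1 + 0 \left(X + X\right) = 1 + 0 \cdot 2 X = 1 + 0 = 1$)
$- \frac{51}{q{\left(-11 \right)}} + \frac{- \frac{97}{17} + \frac{68}{61}}{-455} = - \frac{51}{1} + \frac{- \frac{97}{17} + \frac{68}{61}}{-455} = \left(-51\right) 1 + \left(\left(-97\right) \frac{1}{17} + 68 \cdot \frac{1}{61}\right) \left(- \frac{1}{455}\right) = -51 + \left(- \frac{97}{17} + \frac{68}{61}\right) \left(- \frac{1}{455}\right) = -51 - - \frac{4761}{471835} = -51 + \frac{4761}{471835} = - \frac{24058824}{471835}$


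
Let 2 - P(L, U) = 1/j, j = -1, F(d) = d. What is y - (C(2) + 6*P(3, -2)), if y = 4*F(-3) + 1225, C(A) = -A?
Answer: 1197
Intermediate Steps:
P(L, U) = 3 (P(L, U) = 2 - 1/(-1) = 2 - 1*(-1) = 2 + 1 = 3)
y = 1213 (y = 4*(-3) + 1225 = -12 + 1225 = 1213)
y - (C(2) + 6*P(3, -2)) = 1213 - (-1*2 + 6*3) = 1213 - (-2 + 18) = 1213 - 1*16 = 1213 - 16 = 1197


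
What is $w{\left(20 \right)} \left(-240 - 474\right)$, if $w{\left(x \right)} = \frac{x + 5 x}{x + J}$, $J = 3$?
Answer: $- \frac{85680}{23} \approx -3725.2$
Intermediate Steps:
$w{\left(x \right)} = \frac{6 x}{3 + x}$ ($w{\left(x \right)} = \frac{x + 5 x}{x + 3} = \frac{6 x}{3 + x}$)
$w{\left(20 \right)} \left(-240 - 474\right) = 6 \cdot 20 \frac{1}{3 + 20} \left(-240 - 474\right) = 6 \cdot 20 \cdot \frac{1}{23} \left(-714\right) = \frac{120}{23} \left(-714\right) = - \frac{85680}{23}$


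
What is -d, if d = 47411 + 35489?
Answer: -82900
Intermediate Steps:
d = 82900
-d = -1*82900 = -82900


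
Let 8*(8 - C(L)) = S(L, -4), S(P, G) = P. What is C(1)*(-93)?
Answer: -5859/8 ≈ -732.38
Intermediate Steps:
C(L) = 8 - L/8
C(1)*(-93) = (8 - ⅛*1)*(-93) = (8 - ⅛)*(-93) = (63/8)*(-93) = -5859/8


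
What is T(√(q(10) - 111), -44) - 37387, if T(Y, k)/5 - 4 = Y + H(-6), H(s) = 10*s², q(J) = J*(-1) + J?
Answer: -35567 + 5*I*√111 ≈ -35567.0 + 52.678*I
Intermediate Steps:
q(J) = 0 (q(J) = -J + J = 0)
T(Y, k) = 1820 + 5*Y (T(Y, k) = 20 + 5*(Y + 10*(-6)²) = 20 + 5*(Y + 10*36) = 20 + 5*(Y + 360) = 20 + 5*(360 + Y) = 20 + (1800 + 5*Y) = 1820 + 5*Y)
T(√(q(10) - 111), -44) - 37387 = (1820 + 5*√(0 - 111)) - 37387 = (1820 + 5*√(-111)) - 37387 = (1820 + 5*(I*√111)) - 37387 = (1820 + 5*I*√111) - 37387 = -35567 + 5*I*√111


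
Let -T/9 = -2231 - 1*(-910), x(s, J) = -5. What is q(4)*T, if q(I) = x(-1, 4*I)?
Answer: -59445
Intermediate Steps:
T = 11889 (T = -9*(-2231 - 1*(-910)) = -9*(-2231 + 910) = -9*(-1321) = 11889)
q(I) = -5
q(4)*T = -5*11889 = -59445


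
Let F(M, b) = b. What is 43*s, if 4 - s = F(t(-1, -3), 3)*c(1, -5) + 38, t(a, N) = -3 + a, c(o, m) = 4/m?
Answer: -6794/5 ≈ -1358.8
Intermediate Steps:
s = -158/5 (s = 4 - (3*(4/(-5)) + 38) = 4 - (3*(4*(-⅕)) + 38) = 4 - (3*(-⅘) + 38) = 4 - (-12/5 + 38) = 4 - 1*178/5 = 4 - 178/5 = -158/5 ≈ -31.600)
43*s = 43*(-158/5) = -6794/5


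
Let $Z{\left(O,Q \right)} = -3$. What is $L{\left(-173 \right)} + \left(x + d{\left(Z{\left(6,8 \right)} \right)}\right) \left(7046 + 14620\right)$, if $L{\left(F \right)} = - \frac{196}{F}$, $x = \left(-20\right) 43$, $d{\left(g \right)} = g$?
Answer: $- \frac{3234711938}{173} \approx -1.8698 \cdot 10^{7}$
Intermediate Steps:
$x = -860$
$L{\left(-173 \right)} + \left(x + d{\left(Z{\left(6,8 \right)} \right)}\right) \left(7046 + 14620\right) = - \frac{196}{-173} + \left(-860 - 3\right) \left(7046 + 14620\right) = \left(-196\right) \left(- \frac{1}{173}\right) - 18697758 = \frac{196}{173} - 18697758 = - \frac{3234711938}{173}$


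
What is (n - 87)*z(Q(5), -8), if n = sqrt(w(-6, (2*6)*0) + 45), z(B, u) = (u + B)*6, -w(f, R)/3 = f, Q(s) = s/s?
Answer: 3654 - 126*sqrt(7) ≈ 3320.6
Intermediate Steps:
Q(s) = 1
w(f, R) = -3*f
z(B, u) = 6*B + 6*u (z(B, u) = (B + u)*6 = 6*B + 6*u)
n = 3*sqrt(7) (n = sqrt(-3*(-6) + 45) = sqrt(18 + 45) = sqrt(63) = 3*sqrt(7) ≈ 7.9373)
(n - 87)*z(Q(5), -8) = (3*sqrt(7) - 87)*(6*1 + 6*(-8)) = (-87 + 3*sqrt(7))*(6 - 48) = (-87 + 3*sqrt(7))*(-42) = 3654 - 126*sqrt(7)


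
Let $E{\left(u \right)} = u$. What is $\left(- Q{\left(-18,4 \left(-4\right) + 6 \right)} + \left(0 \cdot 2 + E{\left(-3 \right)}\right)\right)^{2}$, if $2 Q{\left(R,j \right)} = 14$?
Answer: $100$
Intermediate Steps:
$Q{\left(R,j \right)} = 7$ ($Q{\left(R,j \right)} = \frac{1}{2} \cdot 14 = 7$)
$\left(- Q{\left(-18,4 \left(-4\right) + 6 \right)} + \left(0 \cdot 2 + E{\left(-3 \right)}\right)\right)^{2} = \left(\left(-1\right) 7 + \left(0 \cdot 2 - 3\right)\right)^{2} = \left(-7 + \left(0 - 3\right)\right)^{2} = \left(-7 - 3\right)^{2} = \left(-10\right)^{2} = 100$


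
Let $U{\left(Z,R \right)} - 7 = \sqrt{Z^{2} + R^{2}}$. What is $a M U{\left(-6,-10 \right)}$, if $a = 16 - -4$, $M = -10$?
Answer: $-1400 - 400 \sqrt{34} \approx -3732.4$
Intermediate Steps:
$a = 20$ ($a = 16 + 4 = 20$)
$U{\left(Z,R \right)} = 7 + \sqrt{R^{2} + Z^{2}}$ ($U{\left(Z,R \right)} = 7 + \sqrt{Z^{2} + R^{2}} = 7 + \sqrt{R^{2} + Z^{2}}$)
$a M U{\left(-6,-10 \right)} = 20 \left(-10\right) \left(7 + \sqrt{\left(-10\right)^{2} + \left(-6\right)^{2}}\right) = - 200 \left(7 + \sqrt{100 + 36}\right) = - 200 \left(7 + \sqrt{136}\right) = - 200 \left(7 + 2 \sqrt{34}\right) = -1400 - 400 \sqrt{34}$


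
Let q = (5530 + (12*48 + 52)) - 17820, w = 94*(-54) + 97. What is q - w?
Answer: -6683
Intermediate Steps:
w = -4979 (w = -5076 + 97 = -4979)
q = -11662 (q = (5530 + (576 + 52)) - 17820 = (5530 + 628) - 17820 = 6158 - 17820 = -11662)
q - w = -11662 - 1*(-4979) = -11662 + 4979 = -6683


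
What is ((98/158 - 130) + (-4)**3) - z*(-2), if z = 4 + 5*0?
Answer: -14645/79 ≈ -185.38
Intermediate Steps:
z = 4 (z = 4 + 0 = 4)
((98/158 - 130) + (-4)**3) - z*(-2) = ((98/158 - 130) + (-4)**3) - 4*(-2) = ((98*(1/158) - 130) - 64) - 1*(-8) = ((49/79 - 130) - 64) + 8 = (-10221/79 - 64) + 8 = -15277/79 + 8 = -14645/79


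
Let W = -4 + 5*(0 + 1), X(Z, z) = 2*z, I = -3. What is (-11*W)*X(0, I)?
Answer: 66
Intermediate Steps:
W = 1 (W = -4 + 5*1 = -4 + 5 = 1)
(-11*W)*X(0, I) = (-11*1)*(2*(-3)) = -11*(-6) = 66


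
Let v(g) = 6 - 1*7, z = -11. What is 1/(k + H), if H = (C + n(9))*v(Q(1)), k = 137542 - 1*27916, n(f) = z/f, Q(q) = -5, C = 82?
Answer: 9/985907 ≈ 9.1286e-6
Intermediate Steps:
n(f) = -11/f
v(g) = -1 (v(g) = 6 - 7 = -1)
k = 109626 (k = 137542 - 27916 = 109626)
H = -727/9 (H = (82 - 11/9)*(-1) = (727/9)*(-1) = -727/9 ≈ -80.778)
1/(k + H) = 1/(109626 - 727/9) = 1/(985907/9) = 9/985907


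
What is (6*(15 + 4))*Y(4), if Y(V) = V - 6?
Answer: -228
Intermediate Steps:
Y(V) = -6 + V
(6*(15 + 4))*Y(4) = (6*(15 + 4))*(-6 + 4) = (6*19)*(-2) = 114*(-2) = -228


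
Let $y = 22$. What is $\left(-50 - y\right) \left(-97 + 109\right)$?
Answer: $-864$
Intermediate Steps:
$\left(-50 - y\right) \left(-97 + 109\right) = \left(-50 - 22\right) \left(-97 + 109\right) = \left(-50 - 22\right) 12 = \left(-72\right) 12 = -864$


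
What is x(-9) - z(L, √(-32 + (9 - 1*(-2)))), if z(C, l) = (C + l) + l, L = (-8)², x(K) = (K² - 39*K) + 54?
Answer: 422 - 2*I*√21 ≈ 422.0 - 9.1651*I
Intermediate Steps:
x(K) = 54 + K² - 39*K
L = 64
z(C, l) = C + 2*l
x(-9) - z(L, √(-32 + (9 - 1*(-2)))) = (54 + (-9)² - 39*(-9)) - (64 + 2*√(-32 + (9 - 1*(-2)))) = (54 + 81 + 351) - (64 + 2*√(-32 + (9 + 2))) = 486 - (64 + 2*√(-32 + 11)) = 486 - (64 + 2*√(-21)) = 486 - (64 + 2*(I*√21)) = 486 - (64 + 2*I*√21) = 486 + (-64 - 2*I*√21) = 422 - 2*I*√21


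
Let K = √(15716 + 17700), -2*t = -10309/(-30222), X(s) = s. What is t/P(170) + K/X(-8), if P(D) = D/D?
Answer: -10309/60444 - √8354/4 ≈ -23.021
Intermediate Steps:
P(D) = 1
t = -10309/60444 (t = -(-10309)/(2*(-30222)) = -(-10309)*(-1)/(2*30222) = -½*10309/30222 = -10309/60444 ≈ -0.17055)
K = 2*√8354 (K = √33416 = 2*√8354 ≈ 182.80)
t/P(170) + K/X(-8) = -10309/60444/1 + (2*√8354)/(-8) = -10309/60444*1 + (2*√8354)*(-⅛) = -10309/60444 - √8354/4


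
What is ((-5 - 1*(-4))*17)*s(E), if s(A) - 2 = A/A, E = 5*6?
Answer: -51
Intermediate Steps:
E = 30
s(A) = 3 (s(A) = 2 + A/A = 2 + 1 = 3)
((-5 - 1*(-4))*17)*s(E) = ((-5 - 1*(-4))*17)*3 = ((-5 + 4)*17)*3 = -1*17*3 = -17*3 = -51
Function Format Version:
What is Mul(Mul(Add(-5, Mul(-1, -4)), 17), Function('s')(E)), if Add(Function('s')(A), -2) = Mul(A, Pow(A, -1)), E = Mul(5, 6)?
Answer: -51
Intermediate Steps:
E = 30
Function('s')(A) = 3 (Function('s')(A) = Add(2, Mul(A, Pow(A, -1))) = Add(2, 1) = 3)
Mul(Mul(Add(-5, Mul(-1, -4)), 17), Function('s')(E)) = Mul(Mul(Add(-5, Mul(-1, -4)), 17), 3) = Mul(Mul(Add(-5, 4), 17), 3) = Mul(Mul(-1, 17), 3) = Mul(-17, 3) = -51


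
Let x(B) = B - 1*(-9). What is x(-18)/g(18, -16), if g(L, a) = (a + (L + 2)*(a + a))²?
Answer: -9/430336 ≈ -2.0914e-5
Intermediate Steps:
x(B) = 9 + B (x(B) = B + 9 = 9 + B)
g(L, a) = (a + 2*a*(2 + L))² (g(L, a) = (a + (2 + L)*(2*a))² = (a + 2*a*(2 + L))²)
x(-18)/g(18, -16) = (9 - 18)/(((-16)²*(5 + 2*18)²)) = -9*1/(256*(5 + 36)²) = -9/(256*41²) = -9/(256*1681) = -9/430336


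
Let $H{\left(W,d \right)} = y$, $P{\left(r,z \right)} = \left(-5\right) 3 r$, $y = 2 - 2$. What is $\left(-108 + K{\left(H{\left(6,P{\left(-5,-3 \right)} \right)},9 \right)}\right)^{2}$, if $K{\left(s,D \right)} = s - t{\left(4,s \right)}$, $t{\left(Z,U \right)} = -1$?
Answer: $11449$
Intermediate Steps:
$y = 0$
$P{\left(r,z \right)} = - 15 r$
$H{\left(W,d \right)} = 0$
$K{\left(s,D \right)} = 1 + s$ ($K{\left(s,D \right)} = s - -1 = s + 1 = 1 + s$)
$\left(-108 + K{\left(H{\left(6,P{\left(-5,-3 \right)} \right)},9 \right)}\right)^{2} = \left(-108 + \left(1 + 0\right)\right)^{2} = \left(-108 + 1\right)^{2} = \left(-107\right)^{2} = 11449$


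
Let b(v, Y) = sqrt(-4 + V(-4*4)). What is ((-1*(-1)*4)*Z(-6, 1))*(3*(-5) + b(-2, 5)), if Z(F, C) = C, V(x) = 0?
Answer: -60 + 8*I ≈ -60.0 + 8.0*I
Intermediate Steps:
b(v, Y) = 2*I (b(v, Y) = sqrt(-4 + 0) = sqrt(-4) = 2*I)
((-1*(-1)*4)*Z(-6, 1))*(3*(-5) + b(-2, 5)) = ((-1*(-1)*4)*1)*(3*(-5) + 2*I) = ((1*4)*1)*(-15 + 2*I) = (4*1)*(-15 + 2*I) = 4*(-15 + 2*I) = -60 + 8*I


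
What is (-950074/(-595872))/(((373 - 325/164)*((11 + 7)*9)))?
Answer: 19476517/734204727576 ≈ 2.6527e-5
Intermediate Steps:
(-950074/(-595872))/(((373 - 325/164)*((11 + 7)*9))) = (-950074*(-1/595872))/(((373 - 325*1/164)*(18*9))) = 475037/(297936*(((373 - 325/164)*162))) = 475037/(297936*(((60847/164)*162))) = 475037/(297936*(4928607/82)) = (475037/297936)*(82/4928607) = 19476517/734204727576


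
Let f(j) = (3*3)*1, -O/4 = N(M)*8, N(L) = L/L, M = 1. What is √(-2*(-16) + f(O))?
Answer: √41 ≈ 6.4031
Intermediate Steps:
N(L) = 1
O = -32 (O = -4*8 = -32)
f(j) = 9 (f(j) = 9*1 = 9)
√(-2*(-16) + f(O)) = √(-2*(-16) + 9) = √(32 + 9) = √41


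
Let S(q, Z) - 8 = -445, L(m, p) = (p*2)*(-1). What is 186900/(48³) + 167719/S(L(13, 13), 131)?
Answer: -1538892029/4027392 ≈ -382.11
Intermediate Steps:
L(m, p) = -2*p (L(m, p) = (2*p)*(-1) = -2*p)
S(q, Z) = -437 (S(q, Z) = 8 - 445 = -437)
186900/(48³) + 167719/S(L(13, 13), 131) = 186900/(48³) + 167719/(-437) = 186900/110592 + 167719*(-1/437) = 186900*(1/110592) - 167719/437 = 15575/9216 - 167719/437 = -1538892029/4027392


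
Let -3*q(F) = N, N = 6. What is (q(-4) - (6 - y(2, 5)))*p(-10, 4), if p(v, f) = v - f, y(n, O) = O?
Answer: 42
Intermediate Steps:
q(F) = -2 (q(F) = -1/3*6 = -2)
(q(-4) - (6 - y(2, 5)))*p(-10, 4) = (-2 - (6 - 1*5))*(-10 - 1*4) = (-2 - (6 - 5))*(-10 - 4) = (-2 - 1*1)*(-14) = (-2 - 1)*(-14) = -3*(-14) = 42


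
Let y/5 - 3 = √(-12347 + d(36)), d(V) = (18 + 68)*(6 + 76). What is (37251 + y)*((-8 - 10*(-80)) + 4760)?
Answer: 206900832 + 27760*I*√5295 ≈ 2.069e+8 + 2.02e+6*I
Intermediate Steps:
d(V) = 7052 (d(V) = 86*82 = 7052)
y = 15 + 5*I*√5295 (y = 15 + 5*√(-12347 + 7052) = 15 + 5*√(-5295) = 15 + 5*(I*√5295) = 15 + 5*I*√5295 ≈ 15.0 + 363.83*I)
(37251 + y)*((-8 - 10*(-80)) + 4760) = (37251 + (15 + 5*I*√5295))*((-8 - 10*(-80)) + 4760) = (37266 + 5*I*√5295)*((-8 + 800) + 4760) = (37266 + 5*I*√5295)*(792 + 4760) = (37266 + 5*I*√5295)*5552 = 206900832 + 27760*I*√5295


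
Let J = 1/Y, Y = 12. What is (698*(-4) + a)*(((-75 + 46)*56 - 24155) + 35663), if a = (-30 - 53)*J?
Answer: -82993477/3 ≈ -2.7664e+7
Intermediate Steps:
J = 1/12 ≈ 0.083333
a = -83/12 (a = (-30 - 53)*(1/12) = -83*1/12 = -83/12 ≈ -6.9167)
(698*(-4) + a)*(((-75 + 46)*56 - 24155) + 35663) = (698*(-4) - 83/12)*(((-75 + 46)*56 - 24155) + 35663) = (-2792 - 83/12)*((-29*56 - 24155) + 35663) = -33587*((-1624 - 24155) + 35663)/12 = -33587*(-25779 + 35663)/12 = -33587/12*9884 = -82993477/3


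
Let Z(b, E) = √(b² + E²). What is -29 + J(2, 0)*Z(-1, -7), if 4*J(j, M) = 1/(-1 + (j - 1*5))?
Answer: -29 - 5*√2/16 ≈ -29.442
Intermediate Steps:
Z(b, E) = √(E² + b²)
J(j, M) = 1/(4*(-6 + j)) (J(j, M) = 1/(4*(-1 + (j - 1*5))) = 1/(4*(-1 + (j - 5))) = 1/(4*(-1 + (-5 + j))) = 1/(4*(-6 + j)))
-29 + J(2, 0)*Z(-1, -7) = -29 + (1/(4*(-6 + 2)))*√((-7)² + (-1)²) = -29 + ((¼)/(-4))*√(49 + 1) = -29 + ((¼)*(-¼))*√50 = -29 - 5*√2/16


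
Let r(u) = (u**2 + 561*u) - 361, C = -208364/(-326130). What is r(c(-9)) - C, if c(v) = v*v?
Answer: 8420735483/163065 ≈ 51640.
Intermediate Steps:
c(v) = v**2
C = 104182/163065 (C = -208364*(-1/326130) = 104182/163065 ≈ 0.63890)
r(u) = -361 + u**2 + 561*u
r(c(-9)) - C = (-361 + ((-9)**2)**2 + 561*(-9)**2) - 1*104182/163065 = (-361 + 81**2 + 561*81) - 104182/163065 = (-361 + 6561 + 45441) - 104182/163065 = 51641 - 104182/163065 = 8420735483/163065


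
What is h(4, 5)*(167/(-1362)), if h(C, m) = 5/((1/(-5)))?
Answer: 4175/1362 ≈ 3.0653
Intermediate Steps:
h(C, m) = -25 (h(C, m) = 5/((1*(-⅕))) = 5/(-⅕) = 5*(-5) = -25)
h(4, 5)*(167/(-1362)) = -4175/(-1362) = -4175*(-1)/1362 = -25*(-167/1362) = 4175/1362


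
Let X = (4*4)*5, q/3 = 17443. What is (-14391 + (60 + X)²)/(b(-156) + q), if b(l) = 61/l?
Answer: 812604/8163263 ≈ 0.099544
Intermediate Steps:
q = 52329 (q = 3*17443 = 52329)
X = 80 (X = 16*5 = 80)
(-14391 + (60 + X)²)/(b(-156) + q) = (-14391 + (60 + 80)²)/(61/(-156) + 52329) = (-14391 + 140²)/(61*(-1/156) + 52329) = (-14391 + 19600)/(-61/156 + 52329) = 5209/(8163263/156) = 5209*(156/8163263) = 812604/8163263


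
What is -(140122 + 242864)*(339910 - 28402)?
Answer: -119303202888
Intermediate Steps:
-(140122 + 242864)*(339910 - 28402) = -382986*311508 = -1*119303202888 = -119303202888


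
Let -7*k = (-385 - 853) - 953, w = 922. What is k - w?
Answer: -609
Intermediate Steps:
k = 313 (k = -((-385 - 853) - 953)/7 = -(-1238 - 953)/7 = -⅐*(-2191) = 313)
k - w = 313 - 1*922 = 313 - 922 = -609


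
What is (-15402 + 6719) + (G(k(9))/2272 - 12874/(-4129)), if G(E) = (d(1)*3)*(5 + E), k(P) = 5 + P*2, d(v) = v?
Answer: -20356597635/2345272 ≈ -8679.8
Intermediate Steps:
k(P) = 5 + 2*P
G(E) = 15 + 3*E (G(E) = (1*3)*(5 + E) = 3*(5 + E) = 15 + 3*E)
(-15402 + 6719) + (G(k(9))/2272 - 12874/(-4129)) = (-15402 + 6719) + ((15 + 3*(5 + 2*9))/2272 - 12874/(-4129)) = -8683 + ((15 + 3*(5 + 18))*(1/2272) - 12874*(-1/4129)) = -8683 + ((15 + 3*23)*(1/2272) + 12874/4129) = -8683 + ((15 + 69)*(1/2272) + 12874/4129) = -8683 + (84*(1/2272) + 12874/4129) = -8683 + (21/568 + 12874/4129) = -8683 + 7399141/2345272 = -20356597635/2345272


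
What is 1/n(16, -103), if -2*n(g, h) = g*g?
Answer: -1/128 ≈ -0.0078125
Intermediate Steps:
n(g, h) = -g**2/2 (n(g, h) = -g*g/2 = -g**2/2)
1/n(16, -103) = 1/(-1/2*16**2) = 1/(-1/2*256) = 1/(-128) = -1/128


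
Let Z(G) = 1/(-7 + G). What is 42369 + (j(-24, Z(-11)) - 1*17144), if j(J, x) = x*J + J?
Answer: 75607/3 ≈ 25202.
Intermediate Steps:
j(J, x) = J + J*x (j(J, x) = J*x + J = J + J*x)
42369 + (j(-24, Z(-11)) - 1*17144) = 42369 + (-24*(1 + 1/(-7 - 11)) - 1*17144) = 42369 + (-24*(1 + 1/(-18)) - 17144) = 42369 + (-24*(1 - 1/18) - 17144) = 42369 + (-24*17/18 - 17144) = 42369 + (-68/3 - 17144) = 42369 - 51500/3 = 75607/3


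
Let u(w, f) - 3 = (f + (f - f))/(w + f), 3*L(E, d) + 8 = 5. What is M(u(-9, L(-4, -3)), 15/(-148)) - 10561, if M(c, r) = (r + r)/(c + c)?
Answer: -24227009/2294 ≈ -10561.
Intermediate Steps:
L(E, d) = -1 (L(E, d) = -8/3 + (⅓)*5 = -8/3 + 5/3 = -1)
u(w, f) = 3 + f/(f + w) (u(w, f) = 3 + (f + (f - f))/(w + f) = 3 + (f + 0)/(f + w) = 3 + f/(f + w))
M(c, r) = r/c (M(c, r) = (2*r)/((2*c)) = (2*r)*(1/(2*c)) = r/c)
M(u(-9, L(-4, -3)), 15/(-148)) - 10561 = (15/(-148))/(((3*(-9) + 4*(-1))/(-1 - 9))) - 10561 = (15*(-1/148))/(((-27 - 4)/(-10))) - 10561 = -15/(148*((-⅒*(-31)))) - 10561 = -15/(148*31/10) - 10561 = -15/148*10/31 - 10561 = -75/2294 - 10561 = -24227009/2294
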